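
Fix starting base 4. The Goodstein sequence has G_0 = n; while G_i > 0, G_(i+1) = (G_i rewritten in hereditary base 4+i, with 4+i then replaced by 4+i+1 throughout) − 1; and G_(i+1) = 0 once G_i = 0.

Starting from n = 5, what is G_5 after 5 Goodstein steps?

base 4: 5 = 4 + 1; at 5: 5 + 1 = 6; next = 5
base 5: 5 = 5; at 6: 6 = 6; next = 5
base 6: 5 = 5; at 7: 5 = 5; next = 4
base 7: 4 = 4; at 8: 4 = 4; next = 3
base 8: 3 = 3; at 9: 3 = 3; next = 2
base 9: 2 = 2; at 10: 2 = 2; next = 1

2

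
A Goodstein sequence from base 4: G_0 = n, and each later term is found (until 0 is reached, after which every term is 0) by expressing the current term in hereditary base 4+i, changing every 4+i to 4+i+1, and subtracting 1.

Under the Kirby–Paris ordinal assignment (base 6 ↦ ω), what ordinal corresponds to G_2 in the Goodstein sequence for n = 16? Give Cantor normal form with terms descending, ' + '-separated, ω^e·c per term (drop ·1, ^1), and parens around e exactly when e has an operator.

ω·4 + 3

[0] 16 ≡ 4^2 (base 4). Lift 5: 25. −1: 24.
[1] 24 ≡ 4·5 + 4 (base 5). Lift 6: 28. −1: 27.
[2] 27 ≡ 4·6 + 3 (base 6). Lift 7: 31. −1: 30.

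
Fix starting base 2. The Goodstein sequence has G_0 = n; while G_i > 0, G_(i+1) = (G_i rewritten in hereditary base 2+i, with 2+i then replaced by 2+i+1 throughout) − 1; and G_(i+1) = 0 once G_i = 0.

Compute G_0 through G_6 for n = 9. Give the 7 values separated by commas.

9, 81, 1023, 9842, 140743, 2471826, 50333399

G_0 = 9. HB_2(9) = 2^(2 + 1) + 1. Bump = 82. G_1 = 81.
G_1 = 81. HB_3(81) = 3^(3 + 1). Bump = 1024. G_2 = 1023.
G_2 = 1023. HB_4(1023) = 3·4^4 + 3·4^3 + 3·4^2 + 3·4 + 3. Bump = 9843. G_3 = 9842.
G_3 = 9842. HB_5(9842) = 3·5^5 + 3·5^3 + 3·5^2 + 3·5 + 2. Bump = 140744. G_4 = 140743.
G_4 = 140743. HB_6(140743) = 3·6^6 + 3·6^3 + 3·6^2 + 3·6 + 1. Bump = 2471827. G_5 = 2471826.
G_5 = 2471826. HB_7(2471826) = 3·7^7 + 3·7^3 + 3·7^2 + 3·7. Bump = 50333400. G_6 = 50333399.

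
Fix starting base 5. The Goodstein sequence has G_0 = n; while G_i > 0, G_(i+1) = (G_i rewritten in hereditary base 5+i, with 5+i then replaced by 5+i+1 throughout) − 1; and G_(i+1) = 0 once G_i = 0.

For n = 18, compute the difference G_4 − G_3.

step 0: 18 = 3·5 + 3; sub 6 for 5: 3·6 + 3; = 21; G_1 = 21−1 = 20
step 1: 20 = 3·6 + 2; sub 7 for 6: 3·7 + 2; = 23; G_2 = 23−1 = 22
step 2: 22 = 3·7 + 1; sub 8 for 7: 3·8 + 1; = 25; G_3 = 25−1 = 24
step 3: 24 = 3·8; sub 9 for 8: 3·9; = 27; G_4 = 27−1 = 26

2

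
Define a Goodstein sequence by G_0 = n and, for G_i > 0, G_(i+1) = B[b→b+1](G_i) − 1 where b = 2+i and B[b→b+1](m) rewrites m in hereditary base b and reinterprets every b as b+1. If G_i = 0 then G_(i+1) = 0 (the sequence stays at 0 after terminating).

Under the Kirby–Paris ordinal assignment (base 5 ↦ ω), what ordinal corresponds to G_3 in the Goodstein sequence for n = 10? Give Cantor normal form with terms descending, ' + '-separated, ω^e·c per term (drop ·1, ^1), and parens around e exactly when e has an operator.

[0] 10 ≡ 2^(2 + 1) + 2 (base 2). Lift 3: 84. −1: 83.
[1] 83 ≡ 3^(3 + 1) + 2 (base 3). Lift 4: 1026. −1: 1025.
[2] 1025 ≡ 4^(4 + 1) + 1 (base 4). Lift 5: 15626. −1: 15625.
[3] 15625 ≡ 5^(5 + 1) (base 5). Lift 6: 279936. −1: 279935.

ω^(ω + 1)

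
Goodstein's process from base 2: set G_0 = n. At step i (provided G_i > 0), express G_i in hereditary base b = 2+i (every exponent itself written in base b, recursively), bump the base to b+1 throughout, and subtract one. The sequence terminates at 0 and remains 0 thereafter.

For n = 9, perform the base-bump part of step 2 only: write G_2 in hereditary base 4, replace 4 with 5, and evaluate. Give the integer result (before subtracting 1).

i=0: 9 = 2^(2 + 1) + 1 (b=2); 2→3: 3^(3 + 1) + 1 = 82; 82−1 = 81
i=1: 81 = 3^(3 + 1) (b=3); 3→4: 4^(4 + 1) = 1024; 1024−1 = 1023
i=2: 1023 = 3·4^4 + 3·4^3 + 3·4^2 + 3·4 + 3 (b=4); 4→5: 3·5^5 + 3·5^3 + 3·5^2 + 3·5 + 3 = 9843; 9843−1 = 9842

9843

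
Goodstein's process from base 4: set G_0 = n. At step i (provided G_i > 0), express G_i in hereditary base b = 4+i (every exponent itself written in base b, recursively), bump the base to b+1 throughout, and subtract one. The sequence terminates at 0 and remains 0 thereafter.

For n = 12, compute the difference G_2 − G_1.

1

step 0: 12 = 3·4; sub 5 for 4: 3·5; = 15; G_1 = 15−1 = 14
step 1: 14 = 2·5 + 4; sub 6 for 5: 2·6 + 4; = 16; G_2 = 16−1 = 15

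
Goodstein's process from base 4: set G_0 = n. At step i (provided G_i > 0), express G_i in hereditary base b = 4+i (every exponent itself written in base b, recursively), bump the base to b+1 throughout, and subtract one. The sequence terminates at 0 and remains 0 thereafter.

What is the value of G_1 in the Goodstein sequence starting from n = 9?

[0] 9 ≡ 2·4 + 1 (base 4). Lift 5: 11. −1: 10.
[1] 10 ≡ 2·5 (base 5). Lift 6: 12. −1: 11.

10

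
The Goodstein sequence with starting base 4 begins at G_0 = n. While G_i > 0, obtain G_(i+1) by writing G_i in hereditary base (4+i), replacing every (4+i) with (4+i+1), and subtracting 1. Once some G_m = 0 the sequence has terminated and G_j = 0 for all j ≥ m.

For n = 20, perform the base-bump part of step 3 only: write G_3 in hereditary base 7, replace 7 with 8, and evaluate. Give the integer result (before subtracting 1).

(0) 20|_4 = 4^2 + 4 ↦ 5^2 + 5|_5 = 30 ⇒ 29
(1) 29|_5 = 5^2 + 4 ↦ 6^2 + 4|_6 = 40 ⇒ 39
(2) 39|_6 = 6^2 + 3 ↦ 7^2 + 3|_7 = 52 ⇒ 51
(3) 51|_7 = 7^2 + 2 ↦ 8^2 + 2|_8 = 66 ⇒ 65

66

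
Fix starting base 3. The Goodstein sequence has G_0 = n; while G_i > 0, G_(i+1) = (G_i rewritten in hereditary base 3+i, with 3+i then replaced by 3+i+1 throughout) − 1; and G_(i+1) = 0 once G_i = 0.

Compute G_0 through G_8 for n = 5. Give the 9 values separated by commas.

5, 5, 5, 5, 4, 3, 2, 1, 0

i=0: 5 = 3 + 2 (b=3); 3→4: 4 + 2 = 6; 6−1 = 5
i=1: 5 = 4 + 1 (b=4); 4→5: 5 + 1 = 6; 6−1 = 5
i=2: 5 = 5 (b=5); 5→6: 6 = 6; 6−1 = 5
i=3: 5 = 5 (b=6); 6→7: 5 = 5; 5−1 = 4
i=4: 4 = 4 (b=7); 7→8: 4 = 4; 4−1 = 3
i=5: 3 = 3 (b=8); 8→9: 3 = 3; 3−1 = 2
i=6: 2 = 2 (b=9); 9→10: 2 = 2; 2−1 = 1
i=7: 1 = 1 (b=10); 10→11: 1 = 1; 1−1 = 0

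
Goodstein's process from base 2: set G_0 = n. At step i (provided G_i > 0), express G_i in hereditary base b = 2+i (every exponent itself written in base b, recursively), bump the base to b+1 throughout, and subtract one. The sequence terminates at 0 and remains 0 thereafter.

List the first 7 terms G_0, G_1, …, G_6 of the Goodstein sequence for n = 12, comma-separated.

12, 107, 1065, 15685, 280019, 5764910, 134217867

G_0=12  [base 2] 2^(2 + 1) + 2^2  →[2↦3]→  3^(3 + 1) + 3^3 = 108  −1 ⇒ G_1=107
G_1=107  [base 3] 3^(3 + 1) + 2·3^2 + 2·3 + 2  →[3↦4]→  4^(4 + 1) + 2·4^2 + 2·4 + 2 = 1066  −1 ⇒ G_2=1065
G_2=1065  [base 4] 4^(4 + 1) + 2·4^2 + 2·4 + 1  →[4↦5]→  5^(5 + 1) + 2·5^2 + 2·5 + 1 = 15686  −1 ⇒ G_3=15685
G_3=15685  [base 5] 5^(5 + 1) + 2·5^2 + 2·5  →[5↦6]→  6^(6 + 1) + 2·6^2 + 2·6 = 280020  −1 ⇒ G_4=280019
G_4=280019  [base 6] 6^(6 + 1) + 2·6^2 + 6 + 5  →[6↦7]→  7^(7 + 1) + 2·7^2 + 7 + 5 = 5764911  −1 ⇒ G_5=5764910
G_5=5764910  [base 7] 7^(7 + 1) + 2·7^2 + 7 + 4  →[7↦8]→  8^(8 + 1) + 2·8^2 + 8 + 4 = 134217868  −1 ⇒ G_6=134217867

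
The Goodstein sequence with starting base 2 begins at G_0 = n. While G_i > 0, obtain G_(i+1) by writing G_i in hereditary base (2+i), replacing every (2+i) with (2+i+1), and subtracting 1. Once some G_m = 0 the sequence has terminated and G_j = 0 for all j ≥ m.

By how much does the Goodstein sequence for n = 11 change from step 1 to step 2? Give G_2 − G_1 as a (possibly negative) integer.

943

G_0=11  [base 2] 2^(2 + 1) + 2 + 1  →[2↦3]→  3^(3 + 1) + 3 + 1 = 85  −1 ⇒ G_1=84
G_1=84  [base 3] 3^(3 + 1) + 3  →[3↦4]→  4^(4 + 1) + 4 = 1028  −1 ⇒ G_2=1027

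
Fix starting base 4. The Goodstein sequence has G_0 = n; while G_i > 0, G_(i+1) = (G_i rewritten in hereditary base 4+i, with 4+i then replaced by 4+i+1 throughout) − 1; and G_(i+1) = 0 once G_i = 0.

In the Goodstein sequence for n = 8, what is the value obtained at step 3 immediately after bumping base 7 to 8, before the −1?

base 4: 8 = 2·4; at 5: 2·5 = 10; next = 9
base 5: 9 = 5 + 4; at 6: 6 + 4 = 10; next = 9
base 6: 9 = 6 + 3; at 7: 7 + 3 = 10; next = 9

10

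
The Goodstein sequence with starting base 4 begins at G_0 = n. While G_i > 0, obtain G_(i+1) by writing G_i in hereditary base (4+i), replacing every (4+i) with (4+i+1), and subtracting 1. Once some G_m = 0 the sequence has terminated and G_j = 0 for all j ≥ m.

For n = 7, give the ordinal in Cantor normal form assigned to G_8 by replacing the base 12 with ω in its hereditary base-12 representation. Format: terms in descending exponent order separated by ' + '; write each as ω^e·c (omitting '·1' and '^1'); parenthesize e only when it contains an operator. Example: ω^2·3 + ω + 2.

step 0: 7 = 4 + 3; sub 5 for 4: 5 + 3; = 8; G_1 = 8−1 = 7
step 1: 7 = 5 + 2; sub 6 for 5: 6 + 2; = 8; G_2 = 8−1 = 7
step 2: 7 = 6 + 1; sub 7 for 6: 7 + 1; = 8; G_3 = 8−1 = 7
step 3: 7 = 7; sub 8 for 7: 8; = 8; G_4 = 8−1 = 7
step 4: 7 = 7; sub 9 for 8: 7; = 7; G_5 = 7−1 = 6
step 5: 6 = 6; sub 10 for 9: 6; = 6; G_6 = 6−1 = 5
step 6: 5 = 5; sub 11 for 10: 5; = 5; G_7 = 5−1 = 4
step 7: 4 = 4; sub 12 for 11: 4; = 4; G_8 = 4−1 = 3
step 8: 3 = 3; sub 13 for 12: 3; = 3; G_9 = 3−1 = 2

3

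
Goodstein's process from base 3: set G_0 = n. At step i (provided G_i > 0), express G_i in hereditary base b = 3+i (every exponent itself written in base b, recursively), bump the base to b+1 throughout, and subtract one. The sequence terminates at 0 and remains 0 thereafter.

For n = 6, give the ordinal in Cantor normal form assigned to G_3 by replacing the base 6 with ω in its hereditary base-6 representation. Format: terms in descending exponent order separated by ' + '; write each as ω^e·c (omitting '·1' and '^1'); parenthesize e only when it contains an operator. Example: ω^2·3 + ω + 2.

G_0 = 6. HB_3(6) = 2·3. Bump = 8. G_1 = 7.
G_1 = 7. HB_4(7) = 4 + 3. Bump = 8. G_2 = 7.
G_2 = 7. HB_5(7) = 5 + 2. Bump = 8. G_3 = 7.

ω + 1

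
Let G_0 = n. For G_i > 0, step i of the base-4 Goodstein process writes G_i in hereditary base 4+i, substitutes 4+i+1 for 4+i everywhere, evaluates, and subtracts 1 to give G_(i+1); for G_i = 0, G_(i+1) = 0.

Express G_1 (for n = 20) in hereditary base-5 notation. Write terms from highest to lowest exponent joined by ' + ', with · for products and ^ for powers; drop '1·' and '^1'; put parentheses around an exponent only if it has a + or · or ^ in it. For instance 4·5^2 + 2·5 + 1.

5^2 + 4

G_0 = 20. HB_4(20) = 4^2 + 4. Bump = 30. G_1 = 29.
G_1 = 29. HB_5(29) = 5^2 + 4. Bump = 40. G_2 = 39.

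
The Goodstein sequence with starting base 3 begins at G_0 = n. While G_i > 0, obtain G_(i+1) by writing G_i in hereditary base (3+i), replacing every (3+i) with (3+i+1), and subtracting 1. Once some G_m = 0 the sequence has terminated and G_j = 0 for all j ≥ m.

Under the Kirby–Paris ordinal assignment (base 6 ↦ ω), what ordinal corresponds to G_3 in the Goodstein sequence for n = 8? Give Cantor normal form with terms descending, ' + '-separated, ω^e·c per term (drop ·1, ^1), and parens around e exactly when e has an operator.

ω + 5

step 0: 8 = 2·3 + 2; sub 4 for 3: 2·4 + 2; = 10; G_1 = 10−1 = 9
step 1: 9 = 2·4 + 1; sub 5 for 4: 2·5 + 1; = 11; G_2 = 11−1 = 10
step 2: 10 = 2·5; sub 6 for 5: 2·6; = 12; G_3 = 12−1 = 11
step 3: 11 = 6 + 5; sub 7 for 6: 7 + 5; = 12; G_4 = 12−1 = 11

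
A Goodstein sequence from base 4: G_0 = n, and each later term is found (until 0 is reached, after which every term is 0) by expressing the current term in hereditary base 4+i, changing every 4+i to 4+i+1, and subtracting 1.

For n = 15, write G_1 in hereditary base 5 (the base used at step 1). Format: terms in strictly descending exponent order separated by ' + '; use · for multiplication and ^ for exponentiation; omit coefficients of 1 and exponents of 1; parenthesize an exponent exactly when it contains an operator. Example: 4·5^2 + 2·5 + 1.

[0] 15 ≡ 3·4 + 3 (base 4). Lift 5: 18. −1: 17.
[1] 17 ≡ 3·5 + 2 (base 5). Lift 6: 20. −1: 19.

3·5 + 2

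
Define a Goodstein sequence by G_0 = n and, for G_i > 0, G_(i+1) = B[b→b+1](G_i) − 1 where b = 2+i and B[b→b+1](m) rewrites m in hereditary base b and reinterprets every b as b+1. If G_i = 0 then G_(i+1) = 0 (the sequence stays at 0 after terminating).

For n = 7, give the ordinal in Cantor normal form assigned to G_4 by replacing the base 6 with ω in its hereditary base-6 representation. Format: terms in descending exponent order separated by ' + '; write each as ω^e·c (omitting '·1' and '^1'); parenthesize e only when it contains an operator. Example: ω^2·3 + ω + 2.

(0) 7|_2 = 2^2 + 2 + 1 ↦ 3^3 + 3 + 1|_3 = 31 ⇒ 30
(1) 30|_3 = 3^3 + 3 ↦ 4^4 + 4|_4 = 260 ⇒ 259
(2) 259|_4 = 4^4 + 3 ↦ 5^5 + 3|_5 = 3128 ⇒ 3127
(3) 3127|_5 = 5^5 + 2 ↦ 6^6 + 2|_6 = 46658 ⇒ 46657
(4) 46657|_6 = 6^6 + 1 ↦ 7^7 + 1|_7 = 823544 ⇒ 823543

ω^ω + 1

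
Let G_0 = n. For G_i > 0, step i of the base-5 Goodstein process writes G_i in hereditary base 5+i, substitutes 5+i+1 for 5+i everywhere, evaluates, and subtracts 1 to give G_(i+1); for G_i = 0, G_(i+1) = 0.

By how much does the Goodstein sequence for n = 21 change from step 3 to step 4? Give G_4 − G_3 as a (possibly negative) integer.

[0] 21 ≡ 4·5 + 1 (base 5). Lift 6: 25. −1: 24.
[1] 24 ≡ 4·6 (base 6). Lift 7: 28. −1: 27.
[2] 27 ≡ 3·7 + 6 (base 7). Lift 8: 30. −1: 29.
[3] 29 ≡ 3·8 + 5 (base 8). Lift 9: 32. −1: 31.

2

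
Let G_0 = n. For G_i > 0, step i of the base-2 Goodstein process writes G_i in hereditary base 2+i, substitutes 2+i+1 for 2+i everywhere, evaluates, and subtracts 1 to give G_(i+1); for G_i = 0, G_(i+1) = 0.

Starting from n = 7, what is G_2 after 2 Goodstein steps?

259

base 2: 7 = 2^2 + 2 + 1; at 3: 3^3 + 3 + 1 = 31; next = 30
base 3: 30 = 3^3 + 3; at 4: 4^4 + 4 = 260; next = 259
base 4: 259 = 4^4 + 3; at 5: 5^5 + 3 = 3128; next = 3127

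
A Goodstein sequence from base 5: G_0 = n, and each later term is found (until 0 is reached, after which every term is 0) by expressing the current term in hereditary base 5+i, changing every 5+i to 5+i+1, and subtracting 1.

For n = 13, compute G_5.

17

[0] 13 ≡ 2·5 + 3 (base 5). Lift 6: 15. −1: 14.
[1] 14 ≡ 2·6 + 2 (base 6). Lift 7: 16. −1: 15.
[2] 15 ≡ 2·7 + 1 (base 7). Lift 8: 17. −1: 16.
[3] 16 ≡ 2·8 (base 8). Lift 9: 18. −1: 17.
[4] 17 ≡ 9 + 8 (base 9). Lift 10: 18. −1: 17.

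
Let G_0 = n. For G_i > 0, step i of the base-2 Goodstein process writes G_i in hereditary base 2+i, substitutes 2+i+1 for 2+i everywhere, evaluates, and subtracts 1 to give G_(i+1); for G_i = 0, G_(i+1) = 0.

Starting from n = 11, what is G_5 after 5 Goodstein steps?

i=0: 11 = 2^(2 + 1) + 2 + 1 (b=2); 2→3: 3^(3 + 1) + 3 + 1 = 85; 85−1 = 84
i=1: 84 = 3^(3 + 1) + 3 (b=3); 3→4: 4^(4 + 1) + 4 = 1028; 1028−1 = 1027
i=2: 1027 = 4^(4 + 1) + 3 (b=4); 4→5: 5^(5 + 1) + 3 = 15628; 15628−1 = 15627
i=3: 15627 = 5^(5 + 1) + 2 (b=5); 5→6: 6^(6 + 1) + 2 = 279938; 279938−1 = 279937
i=4: 279937 = 6^(6 + 1) + 1 (b=6); 6→7: 7^(7 + 1) + 1 = 5764802; 5764802−1 = 5764801

5764801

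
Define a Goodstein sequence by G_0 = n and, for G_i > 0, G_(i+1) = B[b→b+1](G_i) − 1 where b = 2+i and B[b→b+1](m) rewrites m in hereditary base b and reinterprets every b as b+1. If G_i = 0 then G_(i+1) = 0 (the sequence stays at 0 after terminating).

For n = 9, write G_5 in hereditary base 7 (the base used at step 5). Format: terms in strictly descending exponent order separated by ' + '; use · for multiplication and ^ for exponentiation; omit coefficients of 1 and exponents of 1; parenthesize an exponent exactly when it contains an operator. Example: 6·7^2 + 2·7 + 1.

3·7^7 + 3·7^3 + 3·7^2 + 3·7

G_0=9  [base 2] 2^(2 + 1) + 1  →[2↦3]→  3^(3 + 1) + 1 = 82  −1 ⇒ G_1=81
G_1=81  [base 3] 3^(3 + 1)  →[3↦4]→  4^(4 + 1) = 1024  −1 ⇒ G_2=1023
G_2=1023  [base 4] 3·4^4 + 3·4^3 + 3·4^2 + 3·4 + 3  →[4↦5]→  3·5^5 + 3·5^3 + 3·5^2 + 3·5 + 3 = 9843  −1 ⇒ G_3=9842
G_3=9842  [base 5] 3·5^5 + 3·5^3 + 3·5^2 + 3·5 + 2  →[5↦6]→  3·6^6 + 3·6^3 + 3·6^2 + 3·6 + 2 = 140744  −1 ⇒ G_4=140743
G_4=140743  [base 6] 3·6^6 + 3·6^3 + 3·6^2 + 3·6 + 1  →[6↦7]→  3·7^7 + 3·7^3 + 3·7^2 + 3·7 + 1 = 2471827  −1 ⇒ G_5=2471826
G_5=2471826  [base 7] 3·7^7 + 3·7^3 + 3·7^2 + 3·7  →[7↦8]→  3·8^8 + 3·8^3 + 3·8^2 + 3·8 = 50333400  −1 ⇒ G_6=50333399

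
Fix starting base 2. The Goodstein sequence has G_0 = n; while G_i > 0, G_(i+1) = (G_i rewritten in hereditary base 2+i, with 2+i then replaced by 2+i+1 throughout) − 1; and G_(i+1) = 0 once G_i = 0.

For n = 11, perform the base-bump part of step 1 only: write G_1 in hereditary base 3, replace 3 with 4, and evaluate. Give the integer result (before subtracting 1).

[0] 11 ≡ 2^(2 + 1) + 2 + 1 (base 2). Lift 3: 85. −1: 84.
[1] 84 ≡ 3^(3 + 1) + 3 (base 3). Lift 4: 1028. −1: 1027.

1028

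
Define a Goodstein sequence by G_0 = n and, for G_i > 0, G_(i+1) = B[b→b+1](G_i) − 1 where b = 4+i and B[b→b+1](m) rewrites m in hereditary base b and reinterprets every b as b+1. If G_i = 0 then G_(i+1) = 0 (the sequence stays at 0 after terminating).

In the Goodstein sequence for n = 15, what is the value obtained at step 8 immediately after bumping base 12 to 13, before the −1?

29

i=0: 15 = 3·4 + 3 (b=4); 4→5: 3·5 + 3 = 18; 18−1 = 17
i=1: 17 = 3·5 + 2 (b=5); 5→6: 3·6 + 2 = 20; 20−1 = 19
i=2: 19 = 3·6 + 1 (b=6); 6→7: 3·7 + 1 = 22; 22−1 = 21
i=3: 21 = 3·7 (b=7); 7→8: 3·8 = 24; 24−1 = 23
i=4: 23 = 2·8 + 7 (b=8); 8→9: 2·9 + 7 = 25; 25−1 = 24
i=5: 24 = 2·9 + 6 (b=9); 9→10: 2·10 + 6 = 26; 26−1 = 25
i=6: 25 = 2·10 + 5 (b=10); 10→11: 2·11 + 5 = 27; 27−1 = 26
i=7: 26 = 2·11 + 4 (b=11); 11→12: 2·12 + 4 = 28; 28−1 = 27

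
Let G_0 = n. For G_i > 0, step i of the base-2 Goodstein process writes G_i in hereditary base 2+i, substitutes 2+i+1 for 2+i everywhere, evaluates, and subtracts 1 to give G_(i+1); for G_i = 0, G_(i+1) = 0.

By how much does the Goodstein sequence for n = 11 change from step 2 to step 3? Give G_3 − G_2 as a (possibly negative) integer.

14600

step 0: 11 = 2^(2 + 1) + 2 + 1; sub 3 for 2: 3^(3 + 1) + 3 + 1; = 85; G_1 = 85−1 = 84
step 1: 84 = 3^(3 + 1) + 3; sub 4 for 3: 4^(4 + 1) + 4; = 1028; G_2 = 1028−1 = 1027
step 2: 1027 = 4^(4 + 1) + 3; sub 5 for 4: 5^(5 + 1) + 3; = 15628; G_3 = 15628−1 = 15627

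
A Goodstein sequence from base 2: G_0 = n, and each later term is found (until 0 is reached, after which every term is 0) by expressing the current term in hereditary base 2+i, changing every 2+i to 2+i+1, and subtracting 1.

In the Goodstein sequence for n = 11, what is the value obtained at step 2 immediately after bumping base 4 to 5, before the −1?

15628

[0] 11 ≡ 2^(2 + 1) + 2 + 1 (base 2). Lift 3: 85. −1: 84.
[1] 84 ≡ 3^(3 + 1) + 3 (base 3). Lift 4: 1028. −1: 1027.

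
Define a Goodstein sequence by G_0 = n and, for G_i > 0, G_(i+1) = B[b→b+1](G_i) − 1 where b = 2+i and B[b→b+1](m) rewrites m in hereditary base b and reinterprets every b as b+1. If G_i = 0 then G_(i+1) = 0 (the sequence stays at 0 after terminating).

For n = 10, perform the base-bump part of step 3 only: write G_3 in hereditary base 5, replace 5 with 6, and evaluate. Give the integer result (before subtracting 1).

279936

step 0: 10 = 2^(2 + 1) + 2; sub 3 for 2: 3^(3 + 1) + 3; = 84; G_1 = 84−1 = 83
step 1: 83 = 3^(3 + 1) + 2; sub 4 for 3: 4^(4 + 1) + 2; = 1026; G_2 = 1026−1 = 1025
step 2: 1025 = 4^(4 + 1) + 1; sub 5 for 4: 5^(5 + 1) + 1; = 15626; G_3 = 15626−1 = 15625
step 3: 15625 = 5^(5 + 1); sub 6 for 5: 6^(6 + 1); = 279936; G_4 = 279936−1 = 279935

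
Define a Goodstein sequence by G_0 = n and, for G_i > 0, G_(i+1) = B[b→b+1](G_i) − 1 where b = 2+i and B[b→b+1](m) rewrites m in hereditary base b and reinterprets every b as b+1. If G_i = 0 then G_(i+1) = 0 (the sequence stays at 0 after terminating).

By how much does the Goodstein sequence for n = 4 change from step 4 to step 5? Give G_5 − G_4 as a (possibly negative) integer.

step 0: 4 = 2^2; sub 3 for 2: 3^3; = 27; G_1 = 27−1 = 26
step 1: 26 = 2·3^2 + 2·3 + 2; sub 4 for 3: 2·4^2 + 2·4 + 2; = 42; G_2 = 42−1 = 41
step 2: 41 = 2·4^2 + 2·4 + 1; sub 5 for 4: 2·5^2 + 2·5 + 1; = 61; G_3 = 61−1 = 60
step 3: 60 = 2·5^2 + 2·5; sub 6 for 5: 2·6^2 + 2·6; = 84; G_4 = 84−1 = 83
step 4: 83 = 2·6^2 + 6 + 5; sub 7 for 6: 2·7^2 + 7 + 5; = 110; G_5 = 110−1 = 109

26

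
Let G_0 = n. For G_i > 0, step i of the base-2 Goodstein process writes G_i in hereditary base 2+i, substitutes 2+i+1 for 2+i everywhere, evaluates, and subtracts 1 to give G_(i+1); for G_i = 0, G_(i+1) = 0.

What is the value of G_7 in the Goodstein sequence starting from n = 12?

3486784574

(0) 12|_2 = 2^(2 + 1) + 2^2 ↦ 3^(3 + 1) + 3^3|_3 = 108 ⇒ 107
(1) 107|_3 = 3^(3 + 1) + 2·3^2 + 2·3 + 2 ↦ 4^(4 + 1) + 2·4^2 + 2·4 + 2|_4 = 1066 ⇒ 1065
(2) 1065|_4 = 4^(4 + 1) + 2·4^2 + 2·4 + 1 ↦ 5^(5 + 1) + 2·5^2 + 2·5 + 1|_5 = 15686 ⇒ 15685
(3) 15685|_5 = 5^(5 + 1) + 2·5^2 + 2·5 ↦ 6^(6 + 1) + 2·6^2 + 2·6|_6 = 280020 ⇒ 280019
(4) 280019|_6 = 6^(6 + 1) + 2·6^2 + 6 + 5 ↦ 7^(7 + 1) + 2·7^2 + 7 + 5|_7 = 5764911 ⇒ 5764910
(5) 5764910|_7 = 7^(7 + 1) + 2·7^2 + 7 + 4 ↦ 8^(8 + 1) + 2·8^2 + 8 + 4|_8 = 134217868 ⇒ 134217867
(6) 134217867|_8 = 8^(8 + 1) + 2·8^2 + 8 + 3 ↦ 9^(9 + 1) + 2·9^2 + 9 + 3|_9 = 3486784575 ⇒ 3486784574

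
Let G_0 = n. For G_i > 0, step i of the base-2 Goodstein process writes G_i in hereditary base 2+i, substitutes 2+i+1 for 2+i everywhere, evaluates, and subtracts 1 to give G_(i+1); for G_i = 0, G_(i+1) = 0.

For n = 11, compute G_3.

G_0 = 11. HB_2(11) = 2^(2 + 1) + 2 + 1. Bump = 85. G_1 = 84.
G_1 = 84. HB_3(84) = 3^(3 + 1) + 3. Bump = 1028. G_2 = 1027.
G_2 = 1027. HB_4(1027) = 4^(4 + 1) + 3. Bump = 15628. G_3 = 15627.
G_3 = 15627. HB_5(15627) = 5^(5 + 1) + 2. Bump = 279938. G_4 = 279937.

15627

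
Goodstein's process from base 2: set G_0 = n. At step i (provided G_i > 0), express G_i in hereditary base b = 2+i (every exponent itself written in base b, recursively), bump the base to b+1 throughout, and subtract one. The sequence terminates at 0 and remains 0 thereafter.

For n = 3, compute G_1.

(0) 3|_2 = 2 + 1 ↦ 3 + 1|_3 = 4 ⇒ 3
(1) 3|_3 = 3 ↦ 4|_4 = 4 ⇒ 3

3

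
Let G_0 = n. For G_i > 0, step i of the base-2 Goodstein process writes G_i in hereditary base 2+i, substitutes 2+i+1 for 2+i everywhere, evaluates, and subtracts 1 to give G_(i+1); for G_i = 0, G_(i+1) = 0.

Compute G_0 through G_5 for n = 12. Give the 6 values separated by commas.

i=0: 12 = 2^(2 + 1) + 2^2 (b=2); 2→3: 3^(3 + 1) + 3^3 = 108; 108−1 = 107
i=1: 107 = 3^(3 + 1) + 2·3^2 + 2·3 + 2 (b=3); 3→4: 4^(4 + 1) + 2·4^2 + 2·4 + 2 = 1066; 1066−1 = 1065
i=2: 1065 = 4^(4 + 1) + 2·4^2 + 2·4 + 1 (b=4); 4→5: 5^(5 + 1) + 2·5^2 + 2·5 + 1 = 15686; 15686−1 = 15685
i=3: 15685 = 5^(5 + 1) + 2·5^2 + 2·5 (b=5); 5→6: 6^(6 + 1) + 2·6^2 + 2·6 = 280020; 280020−1 = 280019
i=4: 280019 = 6^(6 + 1) + 2·6^2 + 6 + 5 (b=6); 6→7: 7^(7 + 1) + 2·7^2 + 7 + 5 = 5764911; 5764911−1 = 5764910

12, 107, 1065, 15685, 280019, 5764910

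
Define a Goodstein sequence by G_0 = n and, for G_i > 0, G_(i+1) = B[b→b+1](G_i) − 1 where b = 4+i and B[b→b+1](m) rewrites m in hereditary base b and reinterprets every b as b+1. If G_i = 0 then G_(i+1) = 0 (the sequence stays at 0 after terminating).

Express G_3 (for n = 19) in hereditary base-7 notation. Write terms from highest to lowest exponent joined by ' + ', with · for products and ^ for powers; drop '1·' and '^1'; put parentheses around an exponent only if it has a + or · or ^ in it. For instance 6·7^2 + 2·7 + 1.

G_0 = 19. HB_4(19) = 4^2 + 3. Bump = 28. G_1 = 27.
G_1 = 27. HB_5(27) = 5^2 + 2. Bump = 38. G_2 = 37.
G_2 = 37. HB_6(37) = 6^2 + 1. Bump = 50. G_3 = 49.
G_3 = 49. HB_7(49) = 7^2. Bump = 64. G_4 = 63.

7^2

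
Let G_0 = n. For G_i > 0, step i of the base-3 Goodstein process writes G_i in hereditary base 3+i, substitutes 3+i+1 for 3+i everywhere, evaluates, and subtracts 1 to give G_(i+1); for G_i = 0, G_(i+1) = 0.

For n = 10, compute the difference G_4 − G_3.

3

(0) 10|_3 = 3^2 + 1 ↦ 4^2 + 1|_4 = 17 ⇒ 16
(1) 16|_4 = 4^2 ↦ 5^2|_5 = 25 ⇒ 24
(2) 24|_5 = 4·5 + 4 ↦ 4·6 + 4|_6 = 28 ⇒ 27
(3) 27|_6 = 4·6 + 3 ↦ 4·7 + 3|_7 = 31 ⇒ 30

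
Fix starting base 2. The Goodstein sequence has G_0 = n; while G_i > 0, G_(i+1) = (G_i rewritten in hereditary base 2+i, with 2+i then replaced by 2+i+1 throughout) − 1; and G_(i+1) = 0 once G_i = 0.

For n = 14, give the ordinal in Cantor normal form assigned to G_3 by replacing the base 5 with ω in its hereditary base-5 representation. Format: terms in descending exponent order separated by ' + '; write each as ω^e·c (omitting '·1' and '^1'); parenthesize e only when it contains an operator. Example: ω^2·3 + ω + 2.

ω^(ω + 1) + ω^ω

[0] 14 ≡ 2^(2 + 1) + 2^2 + 2 (base 2). Lift 3: 111. −1: 110.
[1] 110 ≡ 3^(3 + 1) + 3^3 + 2 (base 3). Lift 4: 1282. −1: 1281.
[2] 1281 ≡ 4^(4 + 1) + 4^4 + 1 (base 4). Lift 5: 18751. −1: 18750.
[3] 18750 ≡ 5^(5 + 1) + 5^5 (base 5). Lift 6: 326592. −1: 326591.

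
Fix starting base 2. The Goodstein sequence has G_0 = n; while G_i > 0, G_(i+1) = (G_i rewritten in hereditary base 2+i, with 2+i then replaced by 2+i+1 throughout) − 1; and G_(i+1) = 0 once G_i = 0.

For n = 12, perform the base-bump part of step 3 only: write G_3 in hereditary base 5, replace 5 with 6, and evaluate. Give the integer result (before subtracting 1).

i=0: 12 = 2^(2 + 1) + 2^2 (b=2); 2→3: 3^(3 + 1) + 3^3 = 108; 108−1 = 107
i=1: 107 = 3^(3 + 1) + 2·3^2 + 2·3 + 2 (b=3); 3→4: 4^(4 + 1) + 2·4^2 + 2·4 + 2 = 1066; 1066−1 = 1065
i=2: 1065 = 4^(4 + 1) + 2·4^2 + 2·4 + 1 (b=4); 4→5: 5^(5 + 1) + 2·5^2 + 2·5 + 1 = 15686; 15686−1 = 15685
i=3: 15685 = 5^(5 + 1) + 2·5^2 + 2·5 (b=5); 5→6: 6^(6 + 1) + 2·6^2 + 2·6 = 280020; 280020−1 = 280019

280020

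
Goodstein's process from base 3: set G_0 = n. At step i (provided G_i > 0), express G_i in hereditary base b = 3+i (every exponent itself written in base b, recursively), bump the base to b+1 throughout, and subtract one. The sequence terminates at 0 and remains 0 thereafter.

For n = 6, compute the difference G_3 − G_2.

0

i=0: 6 = 2·3 (b=3); 3→4: 2·4 = 8; 8−1 = 7
i=1: 7 = 4 + 3 (b=4); 4→5: 5 + 3 = 8; 8−1 = 7
i=2: 7 = 5 + 2 (b=5); 5→6: 6 + 2 = 8; 8−1 = 7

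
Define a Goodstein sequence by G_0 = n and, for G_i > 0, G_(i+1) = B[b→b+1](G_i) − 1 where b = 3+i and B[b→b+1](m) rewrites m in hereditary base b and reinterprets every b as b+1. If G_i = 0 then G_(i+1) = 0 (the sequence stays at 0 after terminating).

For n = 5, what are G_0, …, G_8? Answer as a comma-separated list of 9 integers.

5, 5, 5, 5, 4, 3, 2, 1, 0

step 0: 5 = 3 + 2; sub 4 for 3: 4 + 2; = 6; G_1 = 6−1 = 5
step 1: 5 = 4 + 1; sub 5 for 4: 5 + 1; = 6; G_2 = 6−1 = 5
step 2: 5 = 5; sub 6 for 5: 6; = 6; G_3 = 6−1 = 5
step 3: 5 = 5; sub 7 for 6: 5; = 5; G_4 = 5−1 = 4
step 4: 4 = 4; sub 8 for 7: 4; = 4; G_5 = 4−1 = 3
step 5: 3 = 3; sub 9 for 8: 3; = 3; G_6 = 3−1 = 2
step 6: 2 = 2; sub 10 for 9: 2; = 2; G_7 = 2−1 = 1
step 7: 1 = 1; sub 11 for 10: 1; = 1; G_8 = 1−1 = 0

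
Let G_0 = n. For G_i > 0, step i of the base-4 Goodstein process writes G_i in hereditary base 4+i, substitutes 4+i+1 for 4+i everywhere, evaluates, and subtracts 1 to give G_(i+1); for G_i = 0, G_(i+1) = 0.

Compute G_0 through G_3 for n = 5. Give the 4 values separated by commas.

5, 5, 5, 4

5 —HB4→ 4 + 1 —bump→ 5 + 1 = 6 —(−1)→ 5
5 —HB5→ 5 —bump→ 6 = 6 —(−1)→ 5
5 —HB6→ 5 —bump→ 5 = 5 —(−1)→ 4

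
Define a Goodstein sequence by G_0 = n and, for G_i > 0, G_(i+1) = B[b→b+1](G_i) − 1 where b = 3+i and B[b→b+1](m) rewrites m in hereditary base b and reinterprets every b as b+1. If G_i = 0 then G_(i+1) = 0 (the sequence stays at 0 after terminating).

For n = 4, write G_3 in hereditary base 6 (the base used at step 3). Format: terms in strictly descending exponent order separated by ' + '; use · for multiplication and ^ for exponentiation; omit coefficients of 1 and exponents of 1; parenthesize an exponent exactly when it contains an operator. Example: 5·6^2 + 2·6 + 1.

3

(0) 4|_3 = 3 + 1 ↦ 4 + 1|_4 = 5 ⇒ 4
(1) 4|_4 = 4 ↦ 5|_5 = 5 ⇒ 4
(2) 4|_5 = 4 ↦ 4|_6 = 4 ⇒ 3
(3) 3|_6 = 3 ↦ 3|_7 = 3 ⇒ 2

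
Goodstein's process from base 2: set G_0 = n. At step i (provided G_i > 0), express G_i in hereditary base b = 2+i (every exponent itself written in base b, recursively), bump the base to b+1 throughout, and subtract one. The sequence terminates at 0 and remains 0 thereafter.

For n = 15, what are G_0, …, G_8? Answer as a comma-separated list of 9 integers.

(0) 15|_2 = 2^(2 + 1) + 2^2 + 2 + 1 ↦ 3^(3 + 1) + 3^3 + 3 + 1|_3 = 112 ⇒ 111
(1) 111|_3 = 3^(3 + 1) + 3^3 + 3 ↦ 4^(4 + 1) + 4^4 + 4|_4 = 1284 ⇒ 1283
(2) 1283|_4 = 4^(4 + 1) + 4^4 + 3 ↦ 5^(5 + 1) + 5^5 + 3|_5 = 18753 ⇒ 18752
(3) 18752|_5 = 5^(5 + 1) + 5^5 + 2 ↦ 6^(6 + 1) + 6^6 + 2|_6 = 326594 ⇒ 326593
(4) 326593|_6 = 6^(6 + 1) + 6^6 + 1 ↦ 7^(7 + 1) + 7^7 + 1|_7 = 6588345 ⇒ 6588344
(5) 6588344|_7 = 7^(7 + 1) + 7^7 ↦ 8^(8 + 1) + 8^8|_8 = 150994944 ⇒ 150994943
(6) 150994943|_8 = 8^(8 + 1) + 7·8^7 + 7·8^6 + 7·8^5 + 7·8^4 + 7·8^3 + 7·8^2 + 7·8 + 7 ↦ 9^(9 + 1) + 7·9^7 + 7·9^6 + 7·9^5 + 7·9^4 + 7·9^3 + 7·9^2 + 7·9 + 7|_9 = 3524450281 ⇒ 3524450280
(7) 3524450280|_9 = 9^(9 + 1) + 7·9^7 + 7·9^6 + 7·9^5 + 7·9^4 + 7·9^3 + 7·9^2 + 7·9 + 6 ↦ 10^(10 + 1) + 7·10^7 + 7·10^6 + 7·10^5 + 7·10^4 + 7·10^3 + 7·10^2 + 7·10 + 6|_10 = 100077777776 ⇒ 100077777775

15, 111, 1283, 18752, 326593, 6588344, 150994943, 3524450280, 100077777775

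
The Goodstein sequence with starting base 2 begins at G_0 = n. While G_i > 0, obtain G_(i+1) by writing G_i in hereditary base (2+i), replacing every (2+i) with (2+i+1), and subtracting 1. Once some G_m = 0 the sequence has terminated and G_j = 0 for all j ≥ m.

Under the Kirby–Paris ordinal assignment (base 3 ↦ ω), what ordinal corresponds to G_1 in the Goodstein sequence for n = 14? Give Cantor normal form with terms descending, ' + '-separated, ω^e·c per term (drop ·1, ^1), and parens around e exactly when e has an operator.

G_0 = 14. HB_2(14) = 2^(2 + 1) + 2^2 + 2. Bump = 111. G_1 = 110.
G_1 = 110. HB_3(110) = 3^(3 + 1) + 3^3 + 2. Bump = 1282. G_2 = 1281.

ω^(ω + 1) + ω^ω + 2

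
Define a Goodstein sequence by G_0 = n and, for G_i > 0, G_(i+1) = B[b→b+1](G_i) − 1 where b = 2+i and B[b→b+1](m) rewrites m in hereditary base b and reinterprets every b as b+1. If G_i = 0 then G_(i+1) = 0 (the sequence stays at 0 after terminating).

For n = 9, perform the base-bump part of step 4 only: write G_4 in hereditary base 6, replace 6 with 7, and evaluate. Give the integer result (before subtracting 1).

9 —HB2→ 2^(2 + 1) + 1 —bump→ 3^(3 + 1) + 1 = 82 —(−1)→ 81
81 —HB3→ 3^(3 + 1) —bump→ 4^(4 + 1) = 1024 —(−1)→ 1023
1023 —HB4→ 3·4^4 + 3·4^3 + 3·4^2 + 3·4 + 3 —bump→ 3·5^5 + 3·5^3 + 3·5^2 + 3·5 + 3 = 9843 —(−1)→ 9842
9842 —HB5→ 3·5^5 + 3·5^3 + 3·5^2 + 3·5 + 2 —bump→ 3·6^6 + 3·6^3 + 3·6^2 + 3·6 + 2 = 140744 —(−1)→ 140743
140743 —HB6→ 3·6^6 + 3·6^3 + 3·6^2 + 3·6 + 1 —bump→ 3·7^7 + 3·7^3 + 3·7^2 + 3·7 + 1 = 2471827 —(−1)→ 2471826

2471827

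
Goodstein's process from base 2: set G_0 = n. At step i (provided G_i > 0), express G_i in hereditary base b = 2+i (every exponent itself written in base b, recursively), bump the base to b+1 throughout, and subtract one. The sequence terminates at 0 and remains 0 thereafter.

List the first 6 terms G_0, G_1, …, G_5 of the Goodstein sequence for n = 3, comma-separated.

[0] 3 ≡ 2 + 1 (base 2). Lift 3: 4. −1: 3.
[1] 3 ≡ 3 (base 3). Lift 4: 4. −1: 3.
[2] 3 ≡ 3 (base 4). Lift 5: 3. −1: 2.
[3] 2 ≡ 2 (base 5). Lift 6: 2. −1: 1.
[4] 1 ≡ 1 (base 6). Lift 7: 1. −1: 0.

3, 3, 3, 2, 1, 0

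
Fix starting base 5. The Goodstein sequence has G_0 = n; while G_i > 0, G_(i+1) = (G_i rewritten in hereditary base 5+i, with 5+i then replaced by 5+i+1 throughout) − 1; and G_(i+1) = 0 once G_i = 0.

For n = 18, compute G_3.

G_0 = 18. HB_5(18) = 3·5 + 3. Bump = 21. G_1 = 20.
G_1 = 20. HB_6(20) = 3·6 + 2. Bump = 23. G_2 = 22.
G_2 = 22. HB_7(22) = 3·7 + 1. Bump = 25. G_3 = 24.

24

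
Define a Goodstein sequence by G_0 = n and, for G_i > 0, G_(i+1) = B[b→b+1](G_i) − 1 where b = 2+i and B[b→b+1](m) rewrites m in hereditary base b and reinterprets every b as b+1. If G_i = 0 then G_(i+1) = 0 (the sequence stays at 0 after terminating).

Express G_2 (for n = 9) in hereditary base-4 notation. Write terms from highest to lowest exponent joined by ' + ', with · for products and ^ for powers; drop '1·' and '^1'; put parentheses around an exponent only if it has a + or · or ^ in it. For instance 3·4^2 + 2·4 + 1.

3·4^4 + 3·4^3 + 3·4^2 + 3·4 + 3

[0] 9 ≡ 2^(2 + 1) + 1 (base 2). Lift 3: 82. −1: 81.
[1] 81 ≡ 3^(3 + 1) (base 3). Lift 4: 1024. −1: 1023.
[2] 1023 ≡ 3·4^4 + 3·4^3 + 3·4^2 + 3·4 + 3 (base 4). Lift 5: 9843. −1: 9842.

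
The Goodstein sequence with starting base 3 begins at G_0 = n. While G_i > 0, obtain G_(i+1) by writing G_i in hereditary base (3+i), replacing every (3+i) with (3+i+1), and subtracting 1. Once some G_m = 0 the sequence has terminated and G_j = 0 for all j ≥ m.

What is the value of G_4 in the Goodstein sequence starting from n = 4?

2

step 0: 4 = 3 + 1; sub 4 for 3: 4 + 1; = 5; G_1 = 5−1 = 4
step 1: 4 = 4; sub 5 for 4: 5; = 5; G_2 = 5−1 = 4
step 2: 4 = 4; sub 6 for 5: 4; = 4; G_3 = 4−1 = 3
step 3: 3 = 3; sub 7 for 6: 3; = 3; G_4 = 3−1 = 2
step 4: 2 = 2; sub 8 for 7: 2; = 2; G_5 = 2−1 = 1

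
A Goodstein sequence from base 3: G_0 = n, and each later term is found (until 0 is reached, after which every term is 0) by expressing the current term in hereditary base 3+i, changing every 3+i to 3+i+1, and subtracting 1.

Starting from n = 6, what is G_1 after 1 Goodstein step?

(0) 6|_3 = 2·3 ↦ 2·4|_4 = 8 ⇒ 7
(1) 7|_4 = 4 + 3 ↦ 5 + 3|_5 = 8 ⇒ 7

7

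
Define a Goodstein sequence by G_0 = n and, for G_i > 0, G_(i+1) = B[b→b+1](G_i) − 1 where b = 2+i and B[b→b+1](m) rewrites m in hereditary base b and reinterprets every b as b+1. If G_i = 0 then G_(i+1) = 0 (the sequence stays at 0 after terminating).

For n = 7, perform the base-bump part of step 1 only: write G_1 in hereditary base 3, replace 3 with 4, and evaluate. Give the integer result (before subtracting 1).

260

base 2: 7 = 2^2 + 2 + 1; at 3: 3^3 + 3 + 1 = 31; next = 30
base 3: 30 = 3^3 + 3; at 4: 4^4 + 4 = 260; next = 259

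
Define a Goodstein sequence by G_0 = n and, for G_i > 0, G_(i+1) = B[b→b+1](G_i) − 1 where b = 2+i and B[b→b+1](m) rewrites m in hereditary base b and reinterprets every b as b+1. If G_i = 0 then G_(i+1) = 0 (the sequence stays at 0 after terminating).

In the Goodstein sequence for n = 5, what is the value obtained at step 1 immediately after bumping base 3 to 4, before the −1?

256

G_0=5  [base 2] 2^2 + 1  →[2↦3]→  3^3 + 1 = 28  −1 ⇒ G_1=27
G_1=27  [base 3] 3^3  →[3↦4]→  4^4 = 256  −1 ⇒ G_2=255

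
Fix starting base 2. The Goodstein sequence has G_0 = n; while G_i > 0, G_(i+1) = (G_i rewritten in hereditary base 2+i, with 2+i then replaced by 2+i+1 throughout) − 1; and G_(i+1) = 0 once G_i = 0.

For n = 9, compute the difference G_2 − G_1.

[0] 9 ≡ 2^(2 + 1) + 1 (base 2). Lift 3: 82. −1: 81.
[1] 81 ≡ 3^(3 + 1) (base 3). Lift 4: 1024. −1: 1023.

942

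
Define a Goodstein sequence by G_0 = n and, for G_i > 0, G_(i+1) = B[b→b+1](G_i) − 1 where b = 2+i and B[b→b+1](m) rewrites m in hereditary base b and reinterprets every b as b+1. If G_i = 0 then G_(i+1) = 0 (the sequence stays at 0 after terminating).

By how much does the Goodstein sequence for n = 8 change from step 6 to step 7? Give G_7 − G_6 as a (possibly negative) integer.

741286580

G_0 = 8. HB_2(8) = 2^(2 + 1). Bump = 81. G_1 = 80.
G_1 = 80. HB_3(80) = 2·3^3 + 2·3^2 + 2·3 + 2. Bump = 554. G_2 = 553.
G_2 = 553. HB_4(553) = 2·4^4 + 2·4^2 + 2·4 + 1. Bump = 6311. G_3 = 6310.
G_3 = 6310. HB_5(6310) = 2·5^5 + 2·5^2 + 2·5. Bump = 93396. G_4 = 93395.
G_4 = 93395. HB_6(93395) = 2·6^6 + 2·6^2 + 6 + 5. Bump = 1647196. G_5 = 1647195.
G_5 = 1647195. HB_7(1647195) = 2·7^7 + 2·7^2 + 7 + 4. Bump = 33554572. G_6 = 33554571.
G_6 = 33554571. HB_8(33554571) = 2·8^8 + 2·8^2 + 8 + 3. Bump = 774841152. G_7 = 774841151.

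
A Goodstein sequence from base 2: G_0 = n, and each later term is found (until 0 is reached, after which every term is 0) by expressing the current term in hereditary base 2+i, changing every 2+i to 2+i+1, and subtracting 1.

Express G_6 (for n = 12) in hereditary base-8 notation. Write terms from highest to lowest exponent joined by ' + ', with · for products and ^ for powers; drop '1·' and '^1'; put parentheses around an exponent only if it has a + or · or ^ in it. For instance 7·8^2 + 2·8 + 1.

8^(8 + 1) + 2·8^2 + 8 + 3

G_0 = 12. HB_2(12) = 2^(2 + 1) + 2^2. Bump = 108. G_1 = 107.
G_1 = 107. HB_3(107) = 3^(3 + 1) + 2·3^2 + 2·3 + 2. Bump = 1066. G_2 = 1065.
G_2 = 1065. HB_4(1065) = 4^(4 + 1) + 2·4^2 + 2·4 + 1. Bump = 15686. G_3 = 15685.
G_3 = 15685. HB_5(15685) = 5^(5 + 1) + 2·5^2 + 2·5. Bump = 280020. G_4 = 280019.
G_4 = 280019. HB_6(280019) = 6^(6 + 1) + 2·6^2 + 6 + 5. Bump = 5764911. G_5 = 5764910.
G_5 = 5764910. HB_7(5764910) = 7^(7 + 1) + 2·7^2 + 7 + 4. Bump = 134217868. G_6 = 134217867.
G_6 = 134217867. HB_8(134217867) = 8^(8 + 1) + 2·8^2 + 8 + 3. Bump = 3486784575. G_7 = 3486784574.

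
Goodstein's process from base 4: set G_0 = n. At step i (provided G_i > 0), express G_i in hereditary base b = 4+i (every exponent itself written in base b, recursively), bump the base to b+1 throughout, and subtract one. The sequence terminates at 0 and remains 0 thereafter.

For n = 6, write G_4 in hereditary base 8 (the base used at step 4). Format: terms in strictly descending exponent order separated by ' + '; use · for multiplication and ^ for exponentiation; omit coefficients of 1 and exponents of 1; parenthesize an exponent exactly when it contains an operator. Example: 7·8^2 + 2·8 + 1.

i=0: 6 = 4 + 2 (b=4); 4→5: 5 + 2 = 7; 7−1 = 6
i=1: 6 = 5 + 1 (b=5); 5→6: 6 + 1 = 7; 7−1 = 6
i=2: 6 = 6 (b=6); 6→7: 7 = 7; 7−1 = 6
i=3: 6 = 6 (b=7); 7→8: 6 = 6; 6−1 = 5

5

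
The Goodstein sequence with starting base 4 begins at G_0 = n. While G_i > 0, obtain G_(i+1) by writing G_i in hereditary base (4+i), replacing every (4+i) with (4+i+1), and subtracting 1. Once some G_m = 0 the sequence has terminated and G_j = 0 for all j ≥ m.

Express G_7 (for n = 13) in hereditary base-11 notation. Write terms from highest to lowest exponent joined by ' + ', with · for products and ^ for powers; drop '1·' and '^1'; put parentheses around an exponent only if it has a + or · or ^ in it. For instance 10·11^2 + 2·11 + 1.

2·11

(0) 13|_4 = 3·4 + 1 ↦ 3·5 + 1|_5 = 16 ⇒ 15
(1) 15|_5 = 3·5 ↦ 3·6|_6 = 18 ⇒ 17
(2) 17|_6 = 2·6 + 5 ↦ 2·7 + 5|_7 = 19 ⇒ 18
(3) 18|_7 = 2·7 + 4 ↦ 2·8 + 4|_8 = 20 ⇒ 19
(4) 19|_8 = 2·8 + 3 ↦ 2·9 + 3|_9 = 21 ⇒ 20
(5) 20|_9 = 2·9 + 2 ↦ 2·10 + 2|_10 = 22 ⇒ 21
(6) 21|_10 = 2·10 + 1 ↦ 2·11 + 1|_11 = 23 ⇒ 22
(7) 22|_11 = 2·11 ↦ 2·12|_12 = 24 ⇒ 23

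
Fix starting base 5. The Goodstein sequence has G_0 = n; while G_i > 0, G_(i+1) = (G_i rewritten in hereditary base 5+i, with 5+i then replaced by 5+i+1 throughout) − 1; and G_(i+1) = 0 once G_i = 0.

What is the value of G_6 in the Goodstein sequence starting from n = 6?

G_0 = 6. HB_5(6) = 5 + 1. Bump = 7. G_1 = 6.
G_1 = 6. HB_6(6) = 6. Bump = 7. G_2 = 6.
G_2 = 6. HB_7(6) = 6. Bump = 6. G_3 = 5.
G_3 = 5. HB_8(5) = 5. Bump = 5. G_4 = 4.
G_4 = 4. HB_9(4) = 4. Bump = 4. G_5 = 3.
G_5 = 3. HB_10(3) = 3. Bump = 3. G_6 = 2.
G_6 = 2. HB_11(2) = 2. Bump = 2. G_7 = 1.

2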